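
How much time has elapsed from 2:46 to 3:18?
From 2:46 to 3:18:
(3 x 60 + 18) - (2 x 60 + 46) = 198 - 166 = 32 minutes
= 32 minutes

Final answer: 32 minutes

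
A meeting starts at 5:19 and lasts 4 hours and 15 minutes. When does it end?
Starting time: 5:19
Adding 15 minutes to 19 minutes: 19 + 15 = 34 minutes
Adding 4 hours: 5 + 4 = 9
Final time: 9:34

Final answer: 9:34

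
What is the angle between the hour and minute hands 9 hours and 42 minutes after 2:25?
First find the time 9 hours and 42 minutes after 2:25.
Total minutes: 2 x 60 + 25 + 9 x 60 + 42 = 727.
727 mod 720 = 7 minutes = 12:07.
Now compute the angle at 12:07:
Hour hand: 0 x 30 + 7 x 0.5 = 3.5 degrees
Minute hand: 7 x 6 = 42 degrees
Difference: |3.5 - 42| = 38.5 degrees
The angle is 38.5 degrees

Final answer: 38.5 degrees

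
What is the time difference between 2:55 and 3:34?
From 2:55 to 3:34:
(3 x 60 + 34) - (2 x 60 + 55) = 214 - 175 = 39 minutes
= 39 minutes

Final answer: 39 minutes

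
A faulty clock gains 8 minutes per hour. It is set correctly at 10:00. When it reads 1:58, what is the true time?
For every 60 true minutes, the faulty clock advances 68 minutes, so 1 faulty-clock minute corresponds to 60/68 true minutes.
From 10:00 to 1:58 on the faulty dial is 238 minutes.
True elapsed: 238 x 60/68 = 210 minutes = 3 hours and 30 minutes.
True time: 10:00 + 3 hours and 30 minutes = 1:30.

Final answer: 1:30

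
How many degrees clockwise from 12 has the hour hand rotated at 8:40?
The hour hand moves 30 degrees per hour and 0.5 degrees per minute.
At 8:40: (8) x 30 + 40 x 0.5 = 240 + 20 = 260 degrees

Final answer: 260 degrees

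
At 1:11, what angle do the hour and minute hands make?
Hour hand position: 1 x 30 + 11 x 0.5 = 35.5 degrees
Minute hand position: 11 x 6 = 66 degrees
Difference: |35.5 - 66| = 30.5 degrees
The angle between the hands is 30.5 degrees

Final answer: 30.5 degrees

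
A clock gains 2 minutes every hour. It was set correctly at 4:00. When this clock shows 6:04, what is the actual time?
For every 60 true minutes, the faulty clock advances 62 minutes, so 1 faulty-clock minute corresponds to 60/62 true minutes.
From 4:00 to 6:04 on the faulty dial is 124 minutes.
True elapsed: 124 x 60/62 = 120 minutes = 2 hours.
True time: 4:00 + 2 hours = 6:00.

Final answer: 6:00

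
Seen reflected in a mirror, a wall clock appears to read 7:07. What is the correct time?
Reflection across the vertical (12-6) axis maps a hand at angle A degrees to (360 - A) degrees, which sends a reading of T minutes past 12:00 to (720 - T) minutes past 12:00.
Mirror reads 7:07 = 427 minutes past 12:00.
Actual time: (720 - 427) mod 720 = 293 minutes = 4:53.

Final answer: 4:53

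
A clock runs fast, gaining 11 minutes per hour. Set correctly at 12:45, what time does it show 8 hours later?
For every 60 true minutes, the faulty clock advances 60 + 11 = 71 minutes.
True elapsed: 8 hours = 480 minutes.
Faulty clock advances: 480 x 71/60 = 568 minutes (drift: 88 minutes ahead).
Shown time: 12:45 + 568 minutes = 10:13.

Final answer: 10:13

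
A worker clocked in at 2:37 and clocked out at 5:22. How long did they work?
From 2:37 to 5:22:
(5 x 60 + 22) - (2 x 60 + 37) = 322 - 157 = 165 minutes
= 2 hours and 45 minutes

Final answer: 2 hours and 45 minutes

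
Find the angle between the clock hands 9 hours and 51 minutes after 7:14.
First find the time 9 hours and 51 minutes after 7:14.
Total minutes: 7 x 60 + 14 + 9 x 60 + 51 = 1025.
1025 mod 720 = 305 minutes = 5:05.
Now compute the angle at 5:05:
Hour hand: 5 x 30 + 5 x 0.5 = 152.5 degrees
Minute hand: 5 x 6 = 30 degrees
Difference: |152.5 - 30| = 122.5 degrees
The angle is 122.5 degrees

Final answer: 122.5 degrees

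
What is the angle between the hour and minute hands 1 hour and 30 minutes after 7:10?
First find the time 1 hour and 30 minutes after 7:10.
Total minutes: 7 x 60 + 10 + 1 x 60 + 30 = 520.
520 mod 720 = 520 minutes = 8:40.
Now compute the angle at 8:40:
Hour hand: 8 x 30 + 40 x 0.5 = 260 degrees
Minute hand: 40 x 6 = 240 degrees
Difference: |260 - 240| = 20 degrees
The angle is 20 degrees

Final answer: 20 degrees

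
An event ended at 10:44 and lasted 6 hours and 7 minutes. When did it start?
Starting time: 10:44 = 644 total minutes past 12:00
Subtracting: 6 hours and 7 minutes = 367 minutes
644 - 367 = 277 minutes
= 4 hours and 37 minutes past 12:00 = 4:37

Final answer: 4:37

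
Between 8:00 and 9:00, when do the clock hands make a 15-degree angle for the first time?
At t minutes past 8:00, the hour hand is at 30 x 8 + 0.5t degrees and the minute hand is at 6t degrees.
The smaller angle between them is 15 degrees when |30H - 5.5t| = 15 or |30H - 5.5t| = 345.
With H = 8, solve 30 x 8 - 5.5t = +/- target for each target:
  t = (30 x 8 - 15) / 5.5 = 40.91
  t = (30 x 8 + 15) / 5.5 = 46.36
  t = (30 x 8 - 345) / 5.5 = -19.09 (outside (0, 60))
  t = (30 x 8 + 345) / 5.5 = 106.36 (outside (0, 60))
Valid solutions in (0, 60): {40.91, 46.36} minutes.
The first occurrence is t = 40.91 minutes.
The hands form a 15-degree angle at 40.91 minutes past 8:00.

Final answer: 40.91 minutes past 8:00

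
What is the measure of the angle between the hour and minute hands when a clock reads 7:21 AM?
Hour hand position: 7 x 30 + 21 x 0.5 = 220.5 degrees
Minute hand position: 21 x 6 = 126 degrees
Difference: |220.5 - 126| = 94.5 degrees
The angle between the hands is 94.5 degrees

Final answer: 94.5 degrees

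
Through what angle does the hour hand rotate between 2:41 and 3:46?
The hour hand moves 0.5 degrees per minute.
Time elapsed: 3:46 - 2:41 = 65 minutes
Angular displacement: 65 x 0.5 = 32.5 degrees

Final answer: 32.5 degrees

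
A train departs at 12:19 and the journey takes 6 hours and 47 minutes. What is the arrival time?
Starting time: 12:19
Adding 47 minutes to 19 minutes: 19 + 47 = 66 minutes = 1 hour and 6 minutes
Adding 6 hours: 12 + 6 + 1 (carry) = 19 - 12 = 7
Final time: 7:06

Final answer: 7:06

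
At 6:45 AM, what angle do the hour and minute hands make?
Hour hand position: 6 x 30 + 45 x 0.5 = 202.5 degrees
Minute hand position: 45 x 6 = 270 degrees
Difference: |202.5 - 270| = 67.5 degrees
The angle between the hands is 67.5 degrees

Final answer: 67.5 degrees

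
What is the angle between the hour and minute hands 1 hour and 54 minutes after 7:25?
First find the time 1 hour and 54 minutes after 7:25.
Total minutes: 7 x 60 + 25 + 1 x 60 + 54 = 559.
559 mod 720 = 559 minutes = 9:19.
Now compute the angle at 9:19:
Hour hand: 9 x 30 + 19 x 0.5 = 279.5 degrees
Minute hand: 19 x 6 = 114 degrees
Difference: |279.5 - 114| = 165.5 degrees
The angle is 165.5 degrees

Final answer: 165.5 degrees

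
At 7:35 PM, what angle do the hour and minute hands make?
Hour hand position: 7 x 30 + 35 x 0.5 = 227.5 degrees
Minute hand position: 35 x 6 = 210 degrees
Difference: |227.5 - 210| = 17.5 degrees
The angle between the hands is 17.5 degrees

Final answer: 17.5 degrees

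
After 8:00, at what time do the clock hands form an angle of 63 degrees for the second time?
At t minutes past 8:00, the hour hand is at 30 x 8 + 0.5t degrees and the minute hand is at 6t degrees.
The smaller angle between them is 63 degrees when |30H - 5.5t| = 63 or |30H - 5.5t| = 297.
With H = 8, solve 30 x 8 - 5.5t = +/- target for each target:
  t = (30 x 8 - 63) / 5.5 = 32.18
  t = (30 x 8 + 63) / 5.5 = 55.09
  t = (30 x 8 - 297) / 5.5 = -10.36 (outside (0, 60))
  t = (30 x 8 + 297) / 5.5 = 97.64 (outside (0, 60))
Valid solutions in (0, 60): {32.18, 55.09} minutes.
The second occurrence is t = 55.09 minutes.
The hands form a 63-degree angle at 55.09 minutes past 8:00.

Final answer: 55.09 minutes past 8:00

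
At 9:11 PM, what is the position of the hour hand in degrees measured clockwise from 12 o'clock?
The hour hand moves 30 degrees per hour and 0.5 degrees per minute.
At 9:11: (9) x 30 + 11 x 0.5 = 270 + 5.5 = 275.5 degrees

Final answer: 275.5 degrees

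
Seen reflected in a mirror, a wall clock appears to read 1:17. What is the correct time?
Reflection across the vertical (12-6) axis maps a hand at angle A degrees to (360 - A) degrees, which sends a reading of T minutes past 12:00 to (720 - T) minutes past 12:00.
Mirror reads 1:17 = 77 minutes past 12:00.
Actual time: (720 - 77) mod 720 = 643 minutes = 10:43.

Final answer: 10:43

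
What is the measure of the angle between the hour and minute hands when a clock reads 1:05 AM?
Hour hand position: 1 x 30 + 5 x 0.5 = 32.5 degrees
Minute hand position: 5 x 6 = 30 degrees
Difference: |32.5 - 30| = 2.5 degrees
The angle between the hands is 2.5 degrees

Final answer: 2.5 degrees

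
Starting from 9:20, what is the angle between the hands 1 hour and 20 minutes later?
First find the time 1 hour and 20 minutes after 9:20.
Total minutes: 9 x 60 + 20 + 1 x 60 + 20 = 640.
640 mod 720 = 640 minutes = 10:40.
Now compute the angle at 10:40:
Hour hand: 10 x 30 + 40 x 0.5 = 320 degrees
Minute hand: 40 x 6 = 240 degrees
Difference: |320 - 240| = 80 degrees
The angle is 80 degrees

Final answer: 80 degrees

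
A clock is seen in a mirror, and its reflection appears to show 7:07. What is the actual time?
Reflection across the vertical (12-6) axis maps a hand at angle A degrees to (360 - A) degrees, which sends a reading of T minutes past 12:00 to (720 - T) minutes past 12:00.
Mirror reads 7:07 = 427 minutes past 12:00.
Actual time: (720 - 427) mod 720 = 293 minutes = 4:53.

Final answer: 4:53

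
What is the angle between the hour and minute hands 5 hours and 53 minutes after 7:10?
First find the time 5 hours and 53 minutes after 7:10.
Total minutes: 7 x 60 + 10 + 5 x 60 + 53 = 783.
783 mod 720 = 63 minutes = 1:03.
Now compute the angle at 1:03:
Hour hand: 1 x 30 + 3 x 0.5 = 31.5 degrees
Minute hand: 3 x 6 = 18 degrees
Difference: |31.5 - 18| = 13.5 degrees
The angle is 13.5 degrees

Final answer: 13.5 degrees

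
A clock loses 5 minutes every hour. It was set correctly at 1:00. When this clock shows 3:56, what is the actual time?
For every 60 true minutes, the faulty clock advances 55 minutes, so 1 faulty-clock minute corresponds to 60/55 true minutes.
From 1:00 to 3:56 on the faulty dial is 176 minutes.
True elapsed: 176 x 60/55 = 192 minutes = 3 hours and 12 minutes.
True time: 1:00 + 3 hours and 12 minutes = 4:12.

Final answer: 4:12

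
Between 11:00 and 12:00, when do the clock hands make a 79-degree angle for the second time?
At t minutes past 11:00, the hour hand is at 30 x 11 + 0.5t degrees and the minute hand is at 6t degrees.
The smaller angle between them is 79 degrees when |30H - 5.5t| = 79 or |30H - 5.5t| = 281.
With H = 11, solve 30 x 11 - 5.5t = +/- target for each target:
  t = (30 x 11 - 79) / 5.5 = 45.64
  t = (30 x 11 + 79) / 5.5 = 74.36 (outside (0, 60))
  t = (30 x 11 - 281) / 5.5 = 8.91
  t = (30 x 11 + 281) / 5.5 = 111.09 (outside (0, 60))
Valid solutions in (0, 60): {8.91, 45.64} minutes.
The second occurrence is t = 45.64 minutes.
The hands form a 79-degree angle at 45.64 minutes past 11:00.

Final answer: 45.64 minutes past 11:00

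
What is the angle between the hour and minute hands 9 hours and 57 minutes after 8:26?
First find the time 9 hours and 57 minutes after 8:26.
Total minutes: 8 x 60 + 26 + 9 x 60 + 57 = 1103.
1103 mod 720 = 383 minutes = 6:23.
Now compute the angle at 6:23:
Hour hand: 6 x 30 + 23 x 0.5 = 191.5 degrees
Minute hand: 23 x 6 = 138 degrees
Difference: |191.5 - 138| = 53.5 degrees
The angle is 53.5 degrees

Final answer: 53.5 degrees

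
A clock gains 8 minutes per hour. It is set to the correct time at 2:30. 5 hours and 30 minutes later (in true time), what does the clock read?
For every 60 true minutes, the faulty clock advances 60 + 8 = 68 minutes.
True elapsed: 5 hours and 30 minutes = 330 minutes.
Faulty clock advances: 330 x 68/60 = 374 minutes (drift: 44 minutes ahead).
Shown time: 2:30 + 374 minutes = 8:44.

Final answer: 8:44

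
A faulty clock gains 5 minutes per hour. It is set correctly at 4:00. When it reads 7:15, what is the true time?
For every 60 true minutes, the faulty clock advances 65 minutes, so 1 faulty-clock minute corresponds to 60/65 true minutes.
From 4:00 to 7:15 on the faulty dial is 195 minutes.
True elapsed: 195 x 60/65 = 180 minutes = 3 hours.
True time: 4:00 + 3 hours = 7:00.

Final answer: 7:00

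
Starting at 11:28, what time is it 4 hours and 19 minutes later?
Starting time: 11:28
Adding 19 minutes to 28 minutes: 28 + 19 = 47 minutes
Adding 4 hours: 11 + 4 = 15 - 12 = 3
Final time: 3:47

Final answer: 3:47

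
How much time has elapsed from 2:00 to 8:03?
From 2:00 to 8:03:
(8 x 60 + 3) - (2 x 60 + 0) = 483 - 120 = 363 minutes
= 6 hours and 3 minutes

Final answer: 6 hours and 3 minutes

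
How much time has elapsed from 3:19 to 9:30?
From 3:19 to 9:30:
(9 x 60 + 30) - (3 x 60 + 19) = 570 - 199 = 371 minutes
= 6 hours and 11 minutes

Final answer: 6 hours and 11 minutes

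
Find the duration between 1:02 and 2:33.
From 1:02 to 2:33:
(2 x 60 + 33) - (1 x 60 + 2) = 153 - 62 = 91 minutes
= 1 hour and 31 minutes

Final answer: 1 hour and 31 minutes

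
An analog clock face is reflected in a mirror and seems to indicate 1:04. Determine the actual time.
Reflection across the vertical (12-6) axis maps a hand at angle A degrees to (360 - A) degrees, which sends a reading of T minutes past 12:00 to (720 - T) minutes past 12:00.
Mirror reads 1:04 = 64 minutes past 12:00.
Actual time: (720 - 64) mod 720 = 656 minutes = 10:56.

Final answer: 10:56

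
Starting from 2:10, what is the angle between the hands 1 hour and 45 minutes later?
First find the time 1 hour and 45 minutes after 2:10.
Total minutes: 2 x 60 + 10 + 1 x 60 + 45 = 235.
235 mod 720 = 235 minutes = 3:55.
Now compute the angle at 3:55:
Hour hand: 3 x 30 + 55 x 0.5 = 117.5 degrees
Minute hand: 55 x 6 = 330 degrees
Difference: |117.5 - 330| = 212.5 degrees
Smaller angle: 360 - 212.5 = 147.5 degrees

Final answer: 147.5 degrees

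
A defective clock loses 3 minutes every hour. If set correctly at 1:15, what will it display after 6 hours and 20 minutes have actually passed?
For every 60 true minutes, the faulty clock advances 60 - 3 = 57 minutes.
True elapsed: 6 hours and 20 minutes = 380 minutes.
Faulty clock advances: 380 x 57/60 = 361 minutes (drift: 19 minutes behind).
Shown time: 1:15 + 361 minutes = 7:16.

Final answer: 7:16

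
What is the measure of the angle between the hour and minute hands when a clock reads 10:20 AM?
Hour hand position: 10 x 30 + 20 x 0.5 = 310 degrees
Minute hand position: 20 x 6 = 120 degrees
Difference: |310 - 120| = 190 degrees
Since 190 > 180, the smaller angle is 360 - 190 = 170 degrees

Final answer: 170 degrees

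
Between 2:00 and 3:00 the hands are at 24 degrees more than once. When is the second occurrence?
At t minutes past 2:00, the hour hand is at 30 x 2 + 0.5t degrees and the minute hand is at 6t degrees.
The smaller angle between them is 24 degrees when |30H - 5.5t| = 24 or |30H - 5.5t| = 336.
With H = 2, solve 30 x 2 - 5.5t = +/- target for each target:
  t = (30 x 2 - 24) / 5.5 = 6.55
  t = (30 x 2 + 24) / 5.5 = 15.27
  t = (30 x 2 - 336) / 5.5 = -50.18 (outside (0, 60))
  t = (30 x 2 + 336) / 5.5 = 72 (outside (0, 60))
Valid solutions in (0, 60): {6.55, 15.27} minutes.
The second occurrence is t = 15.27 minutes.
The hands form a 24-degree angle at 15.27 minutes past 2:00.

Final answer: 15.27 minutes past 2:00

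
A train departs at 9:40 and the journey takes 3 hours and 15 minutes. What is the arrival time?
Starting time: 9:40
Adding 15 minutes to 40 minutes: 40 + 15 = 55 minutes
Adding 3 hours: 9 + 3 = 12
Final time: 12:55

Final answer: 12:55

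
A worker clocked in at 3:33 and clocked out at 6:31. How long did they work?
From 3:33 to 6:31:
(6 x 60 + 31) - (3 x 60 + 33) = 391 - 213 = 178 minutes
= 2 hours and 58 minutes

Final answer: 2 hours and 58 minutes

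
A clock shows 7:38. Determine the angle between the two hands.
Hour hand position: 7 x 30 + 38 x 0.5 = 229 degrees
Minute hand position: 38 x 6 = 228 degrees
Difference: |229 - 228| = 1 degrees
The angle between the hands is 1 degrees

Final answer: 1 degrees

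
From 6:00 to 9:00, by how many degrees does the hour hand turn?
The hour hand moves 0.5 degrees per minute.
Time elapsed: 9:00 - 6:00 = 180 minutes
Angular displacement: 180 x 0.5 = 90 degrees

Final answer: 90 degrees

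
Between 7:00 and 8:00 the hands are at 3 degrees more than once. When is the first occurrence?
At t minutes past 7:00, the hour hand is at 30 x 7 + 0.5t degrees and the minute hand is at 6t degrees.
The smaller angle between them is 3 degrees when |30H - 5.5t| = 3 or |30H - 5.5t| = 357.
With H = 7, solve 30 x 7 - 5.5t = +/- target for each target:
  t = (30 x 7 - 3) / 5.5 = 37.64
  t = (30 x 7 + 3) / 5.5 = 38.73
  t = (30 x 7 - 357) / 5.5 = -26.73 (outside (0, 60))
  t = (30 x 7 + 357) / 5.5 = 103.09 (outside (0, 60))
Valid solutions in (0, 60): {37.64, 38.73} minutes.
The first occurrence is t = 37.64 minutes.
The hands form a 3-degree angle at 37.64 minutes past 7:00.

Final answer: 37.64 minutes past 7:00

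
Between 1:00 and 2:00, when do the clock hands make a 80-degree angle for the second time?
At t minutes past 1:00, the hour hand is at 30 x 1 + 0.5t degrees and the minute hand is at 6t degrees.
The smaller angle between them is 80 degrees when |30H - 5.5t| = 80 or |30H - 5.5t| = 280.
With H = 1, solve 30 x 1 - 5.5t = +/- target for each target:
  t = (30 x 1 - 80) / 5.5 = -9.09 (outside (0, 60))
  t = (30 x 1 + 80) / 5.5 = 20
  t = (30 x 1 - 280) / 5.5 = -45.45 (outside (0, 60))
  t = (30 x 1 + 280) / 5.5 = 56.36
Valid solutions in (0, 60): {20, 56.36} minutes.
The second occurrence is t = 56.36 minutes.
The hands form a 80-degree angle at 56.36 minutes past 1:00.

Final answer: 56.36 minutes past 1:00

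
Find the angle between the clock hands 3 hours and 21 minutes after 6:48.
First find the time 3 hours and 21 minutes after 6:48.
Total minutes: 6 x 60 + 48 + 3 x 60 + 21 = 609.
609 mod 720 = 609 minutes = 10:09.
Now compute the angle at 10:09:
Hour hand: 10 x 30 + 9 x 0.5 = 304.5 degrees
Minute hand: 9 x 6 = 54 degrees
Difference: |304.5 - 54| = 250.5 degrees
Smaller angle: 360 - 250.5 = 109.5 degrees

Final answer: 109.5 degrees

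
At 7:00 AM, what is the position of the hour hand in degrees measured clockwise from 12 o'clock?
The hour hand moves 30 degrees per hour and 0.5 degrees per minute.
At 7:00: (7) x 30 + 0 x 0.5 = 210 + 0 = 210 degrees

Final answer: 210 degrees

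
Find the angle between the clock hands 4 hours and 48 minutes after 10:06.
First find the time 4 hours and 48 minutes after 10:06.
Total minutes: 10 x 60 + 6 + 4 x 60 + 48 = 894.
894 mod 720 = 174 minutes = 2:54.
Now compute the angle at 2:54:
Hour hand: 2 x 30 + 54 x 0.5 = 87 degrees
Minute hand: 54 x 6 = 324 degrees
Difference: |87 - 324| = 237 degrees
Smaller angle: 360 - 237 = 123 degrees

Final answer: 123 degrees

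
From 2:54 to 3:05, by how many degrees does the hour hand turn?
The hour hand moves 0.5 degrees per minute.
Time elapsed: 3:05 - 2:54 = 11 minutes
Angular displacement: 11 x 0.5 = 5.5 degrees

Final answer: 5.5 degrees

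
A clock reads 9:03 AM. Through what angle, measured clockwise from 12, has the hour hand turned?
The hour hand moves 30 degrees per hour and 0.5 degrees per minute.
At 9:03: (9) x 30 + 3 x 0.5 = 270 + 1.5 = 271.5 degrees

Final answer: 271.5 degrees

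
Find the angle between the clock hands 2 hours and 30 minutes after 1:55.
First find the time 2 hours and 30 minutes after 1:55.
Total minutes: 1 x 60 + 55 + 2 x 60 + 30 = 265.
265 mod 720 = 265 minutes = 4:25.
Now compute the angle at 4:25:
Hour hand: 4 x 30 + 25 x 0.5 = 132.5 degrees
Minute hand: 25 x 6 = 150 degrees
Difference: |132.5 - 150| = 17.5 degrees
The angle is 17.5 degrees

Final answer: 17.5 degrees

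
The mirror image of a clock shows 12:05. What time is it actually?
Reflection across the vertical (12-6) axis maps a hand at angle A degrees to (360 - A) degrees, which sends a reading of T minutes past 12:00 to (720 - T) minutes past 12:00.
Mirror reads 12:05 = 5 minutes past 12:00.
Actual time: (720 - 5) mod 720 = 715 minutes = 11:55.

Final answer: 11:55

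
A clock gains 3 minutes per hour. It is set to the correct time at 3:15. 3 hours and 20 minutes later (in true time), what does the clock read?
For every 60 true minutes, the faulty clock advances 60 + 3 = 63 minutes.
True elapsed: 3 hours and 20 minutes = 200 minutes.
Faulty clock advances: 200 x 63/60 = 210 minutes (drift: 10 minutes ahead).
Shown time: 3:15 + 210 minutes = 6:45.

Final answer: 6:45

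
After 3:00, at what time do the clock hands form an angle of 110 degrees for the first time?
At t minutes past 3:00, the hour hand is at 30 x 3 + 0.5t degrees and the minute hand is at 6t degrees.
The smaller angle between them is 110 degrees when |30H - 5.5t| = 110 or |30H - 5.5t| = 250.
With H = 3, solve 30 x 3 - 5.5t = +/- target for each target:
  t = (30 x 3 - 110) / 5.5 = -3.64 (outside (0, 60))
  t = (30 x 3 + 110) / 5.5 = 36.36
  t = (30 x 3 - 250) / 5.5 = -29.09 (outside (0, 60))
  t = (30 x 3 + 250) / 5.5 = 61.82 (outside (0, 60))
Valid solutions in (0, 60): {36.36} minutes.
The first occurrence is t = 36.36 minutes.
The hands form a 110-degree angle at 36.36 minutes past 3:00.

Final answer: 36.36 minutes past 3:00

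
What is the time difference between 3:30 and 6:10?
From 3:30 to 6:10:
(6 x 60 + 10) - (3 x 60 + 30) = 370 - 210 = 160 minutes
= 2 hours and 40 minutes

Final answer: 2 hours and 40 minutes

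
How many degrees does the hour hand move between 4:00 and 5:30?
The hour hand moves 0.5 degrees per minute.
Time elapsed: 5:30 - 4:00 = 90 minutes
Angular displacement: 90 x 0.5 = 45 degrees

Final answer: 45 degrees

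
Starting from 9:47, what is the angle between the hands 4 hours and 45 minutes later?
First find the time 4 hours and 45 minutes after 9:47.
Total minutes: 9 x 60 + 47 + 4 x 60 + 45 = 872.
872 mod 720 = 152 minutes = 2:32.
Now compute the angle at 2:32:
Hour hand: 2 x 30 + 32 x 0.5 = 76 degrees
Minute hand: 32 x 6 = 192 degrees
Difference: |76 - 192| = 116 degrees
The angle is 116 degrees

Final answer: 116 degrees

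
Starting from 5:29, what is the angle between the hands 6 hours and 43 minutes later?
First find the time 6 hours and 43 minutes after 5:29.
Total minutes: 5 x 60 + 29 + 6 x 60 + 43 = 732.
732 mod 720 = 12 minutes = 12:12.
Now compute the angle at 12:12:
Hour hand: 0 x 30 + 12 x 0.5 = 6 degrees
Minute hand: 12 x 6 = 72 degrees
Difference: |6 - 72| = 66 degrees
The angle is 66 degrees

Final answer: 66 degrees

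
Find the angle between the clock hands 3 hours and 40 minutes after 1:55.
First find the time 3 hours and 40 minutes after 1:55.
Total minutes: 1 x 60 + 55 + 3 x 60 + 40 = 335.
335 mod 720 = 335 minutes = 5:35.
Now compute the angle at 5:35:
Hour hand: 5 x 30 + 35 x 0.5 = 167.5 degrees
Minute hand: 35 x 6 = 210 degrees
Difference: |167.5 - 210| = 42.5 degrees
The angle is 42.5 degrees

Final answer: 42.5 degrees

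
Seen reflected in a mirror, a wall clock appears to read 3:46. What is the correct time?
Reflection across the vertical (12-6) axis maps a hand at angle A degrees to (360 - A) degrees, which sends a reading of T minutes past 12:00 to (720 - T) minutes past 12:00.
Mirror reads 3:46 = 226 minutes past 12:00.
Actual time: (720 - 226) mod 720 = 494 minutes = 8:14.

Final answer: 8:14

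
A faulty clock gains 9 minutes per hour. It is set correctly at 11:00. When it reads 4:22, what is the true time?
For every 60 true minutes, the faulty clock advances 69 minutes, so 1 faulty-clock minute corresponds to 60/69 true minutes.
From 11:00 to 4:22 on the faulty dial is 322 minutes.
True elapsed: 322 x 60/69 = 280 minutes = 4 hours and 40 minutes.
True time: 11:00 + 4 hours and 40 minutes = 3:40.

Final answer: 3:40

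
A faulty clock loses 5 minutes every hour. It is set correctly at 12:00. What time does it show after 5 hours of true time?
For every 60 true minutes, the faulty clock advances 60 - 5 = 55 minutes.
True elapsed: 5 hours = 300 minutes.
Faulty clock advances: 300 x 55/60 = 275 minutes (drift: 25 minutes behind).
Shown time: 12:00 + 275 minutes = 4:35.

Final answer: 4:35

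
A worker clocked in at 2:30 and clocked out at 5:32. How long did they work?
From 2:30 to 5:32:
(5 x 60 + 32) - (2 x 60 + 30) = 332 - 150 = 182 minutes
= 3 hours and 2 minutes

Final answer: 3 hours and 2 minutes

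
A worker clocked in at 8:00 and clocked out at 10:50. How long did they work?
From 8:00 to 10:50:
(10 x 60 + 50) - (8 x 60 + 0) = 650 - 480 = 170 minutes
= 2 hours and 50 minutes

Final answer: 2 hours and 50 minutes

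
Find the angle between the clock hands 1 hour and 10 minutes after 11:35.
First find the time 1 hour and 10 minutes after 11:35.
Total minutes: 11 x 60 + 35 + 1 x 60 + 10 = 765.
765 mod 720 = 45 minutes = 12:45.
Now compute the angle at 12:45:
Hour hand: 0 x 30 + 45 x 0.5 = 22.5 degrees
Minute hand: 45 x 6 = 270 degrees
Difference: |22.5 - 270| = 247.5 degrees
Smaller angle: 360 - 247.5 = 112.5 degrees

Final answer: 112.5 degrees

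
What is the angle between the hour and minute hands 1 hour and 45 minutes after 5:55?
First find the time 1 hour and 45 minutes after 5:55.
Total minutes: 5 x 60 + 55 + 1 x 60 + 45 = 460.
460 mod 720 = 460 minutes = 7:40.
Now compute the angle at 7:40:
Hour hand: 7 x 30 + 40 x 0.5 = 230 degrees
Minute hand: 40 x 6 = 240 degrees
Difference: |230 - 240| = 10 degrees
The angle is 10 degrees

Final answer: 10 degrees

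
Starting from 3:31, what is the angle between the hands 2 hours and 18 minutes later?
First find the time 2 hours and 18 minutes after 3:31.
Total minutes: 3 x 60 + 31 + 2 x 60 + 18 = 349.
349 mod 720 = 349 minutes = 5:49.
Now compute the angle at 5:49:
Hour hand: 5 x 30 + 49 x 0.5 = 174.5 degrees
Minute hand: 49 x 6 = 294 degrees
Difference: |174.5 - 294| = 119.5 degrees
The angle is 119.5 degrees

Final answer: 119.5 degrees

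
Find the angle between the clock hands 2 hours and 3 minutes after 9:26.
First find the time 2 hours and 3 minutes after 9:26.
Total minutes: 9 x 60 + 26 + 2 x 60 + 3 = 689.
689 mod 720 = 689 minutes = 11:29.
Now compute the angle at 11:29:
Hour hand: 11 x 30 + 29 x 0.5 = 344.5 degrees
Minute hand: 29 x 6 = 174 degrees
Difference: |344.5 - 174| = 170.5 degrees
The angle is 170.5 degrees

Final answer: 170.5 degrees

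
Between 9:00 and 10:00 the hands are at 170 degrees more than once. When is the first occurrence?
At t minutes past 9:00, the hour hand is at 30 x 9 + 0.5t degrees and the minute hand is at 6t degrees.
The smaller angle between them is 170 degrees when |30H - 5.5t| = 170 or |30H - 5.5t| = 190.
With H = 9, solve 30 x 9 - 5.5t = +/- target for each target:
  t = (30 x 9 - 170) / 5.5 = 18.18
  t = (30 x 9 + 170) / 5.5 = 80 (outside (0, 60))
  t = (30 x 9 - 190) / 5.5 = 14.55
  t = (30 x 9 + 190) / 5.5 = 83.64 (outside (0, 60))
Valid solutions in (0, 60): {14.55, 18.18} minutes.
The first occurrence is t = 14.55 minutes.
The hands form a 170-degree angle at 14.55 minutes past 9:00.

Final answer: 14.55 minutes past 9:00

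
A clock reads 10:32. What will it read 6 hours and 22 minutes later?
Starting time: 10:32
Adding 22 minutes to 32 minutes: 32 + 22 = 54 minutes
Adding 6 hours: 10 + 6 = 16 - 12 = 4
Final time: 4:54

Final answer: 4:54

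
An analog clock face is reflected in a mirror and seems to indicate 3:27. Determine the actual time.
Reflection across the vertical (12-6) axis maps a hand at angle A degrees to (360 - A) degrees, which sends a reading of T minutes past 12:00 to (720 - T) minutes past 12:00.
Mirror reads 3:27 = 207 minutes past 12:00.
Actual time: (720 - 207) mod 720 = 513 minutes = 8:33.

Final answer: 8:33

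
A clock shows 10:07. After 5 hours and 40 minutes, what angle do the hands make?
First find the time 5 hours and 40 minutes after 10:07.
Total minutes: 10 x 60 + 7 + 5 x 60 + 40 = 947.
947 mod 720 = 227 minutes = 3:47.
Now compute the angle at 3:47:
Hour hand: 3 x 30 + 47 x 0.5 = 113.5 degrees
Minute hand: 47 x 6 = 282 degrees
Difference: |113.5 - 282| = 168.5 degrees
The angle is 168.5 degrees

Final answer: 168.5 degrees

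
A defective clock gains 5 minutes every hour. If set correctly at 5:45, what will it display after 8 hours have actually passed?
For every 60 true minutes, the faulty clock advances 60 + 5 = 65 minutes.
True elapsed: 8 hours = 480 minutes.
Faulty clock advances: 480 x 65/60 = 520 minutes (drift: 40 minutes ahead).
Shown time: 5:45 + 520 minutes = 2:25.

Final answer: 2:25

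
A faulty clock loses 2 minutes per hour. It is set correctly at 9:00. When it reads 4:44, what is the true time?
For every 60 true minutes, the faulty clock advances 58 minutes, so 1 faulty-clock minute corresponds to 60/58 true minutes.
From 9:00 to 4:44 on the faulty dial is 464 minutes.
True elapsed: 464 x 60/58 = 480 minutes = 8 hours.
True time: 9:00 + 8 hours = 5:00.

Final answer: 5:00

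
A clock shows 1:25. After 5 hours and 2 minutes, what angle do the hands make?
First find the time 5 hours and 2 minutes after 1:25.
Total minutes: 1 x 60 + 25 + 5 x 60 + 2 = 387.
387 mod 720 = 387 minutes = 6:27.
Now compute the angle at 6:27:
Hour hand: 6 x 30 + 27 x 0.5 = 193.5 degrees
Minute hand: 27 x 6 = 162 degrees
Difference: |193.5 - 162| = 31.5 degrees
The angle is 31.5 degrees

Final answer: 31.5 degrees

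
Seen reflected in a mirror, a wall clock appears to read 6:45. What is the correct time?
Reflection across the vertical (12-6) axis maps a hand at angle A degrees to (360 - A) degrees, which sends a reading of T minutes past 12:00 to (720 - T) minutes past 12:00.
Mirror reads 6:45 = 405 minutes past 12:00.
Actual time: (720 - 405) mod 720 = 315 minutes = 5:15.

Final answer: 5:15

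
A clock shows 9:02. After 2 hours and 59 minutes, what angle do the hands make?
First find the time 2 hours and 59 minutes after 9:02.
Total minutes: 9 x 60 + 2 + 2 x 60 + 59 = 721.
721 mod 720 = 1 minutes = 12:01.
Now compute the angle at 12:01:
Hour hand: 0 x 30 + 1 x 0.5 = 0.5 degrees
Minute hand: 1 x 6 = 6 degrees
Difference: |0.5 - 6| = 5.5 degrees
The angle is 5.5 degrees

Final answer: 5.5 degrees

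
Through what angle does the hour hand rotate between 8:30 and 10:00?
The hour hand moves 0.5 degrees per minute.
Time elapsed: 10:00 - 8:30 = 90 minutes
Angular displacement: 90 x 0.5 = 45 degrees

Final answer: 45 degrees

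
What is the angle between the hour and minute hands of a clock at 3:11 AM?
Hour hand position: 3 x 30 + 11 x 0.5 = 95.5 degrees
Minute hand position: 11 x 6 = 66 degrees
Difference: |95.5 - 66| = 29.5 degrees
The angle between the hands is 29.5 degrees

Final answer: 29.5 degrees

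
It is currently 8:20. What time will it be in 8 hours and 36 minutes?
Starting time: 8:20
Adding 36 minutes to 20 minutes: 20 + 36 = 56 minutes
Adding 8 hours: 8 + 8 = 16 - 12 = 4
Final time: 4:56

Final answer: 4:56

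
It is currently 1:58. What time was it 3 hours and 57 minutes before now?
Starting time: 1:58 = 118 total minutes past 12:00
Subtracting: 3 hours and 57 minutes = 237 minutes
118 - 237 = -119 (negative, add 12 hours = 720) = 601 minutes
= 10 hours and 1 minute past 12:00 = 10:01

Final answer: 10:01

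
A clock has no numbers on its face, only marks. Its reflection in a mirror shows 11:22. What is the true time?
Reflection across the vertical (12-6) axis maps a hand at angle A degrees to (360 - A) degrees, which sends a reading of T minutes past 12:00 to (720 - T) minutes past 12:00.
Mirror reads 11:22 = 682 minutes past 12:00.
Actual time: (720 - 682) mod 720 = 38 minutes = 12:38.

Final answer: 12:38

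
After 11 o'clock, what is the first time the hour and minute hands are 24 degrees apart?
At t minutes past 11:00, the hour hand is at 30 x 11 + 0.5t degrees and the minute hand is at 6t degrees.
The smaller angle between them is 24 degrees when |30H - 5.5t| = 24 or |30H - 5.5t| = 336.
With H = 11, solve 30 x 11 - 5.5t = +/- target for each target:
  t = (30 x 11 - 24) / 5.5 = 55.64
  t = (30 x 11 + 24) / 5.5 = 64.36 (outside (0, 60))
  t = (30 x 11 - 336) / 5.5 = -1.09 (outside (0, 60))
  t = (30 x 11 + 336) / 5.5 = 121.09 (outside (0, 60))
Valid solutions in (0, 60): {55.64} minutes.
The first occurrence is t = 55.64 minutes.
The hands form a 24-degree angle at 55.64 minutes past 11:00.

Final answer: 55.64 minutes past 11:00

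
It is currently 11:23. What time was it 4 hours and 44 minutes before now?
Starting time: 11:23 = 683 total minutes past 12:00
Subtracting: 4 hours and 44 minutes = 284 minutes
683 - 284 = 399 minutes
= 6 hours and 39 minutes past 12:00 = 6:39

Final answer: 6:39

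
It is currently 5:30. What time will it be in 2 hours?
Starting time: 5:30
Adding 0 minutes to 30 minutes: 30 + 0 = 30 minutes
Adding 2 hours: 5 + 2 = 7
Final time: 7:30

Final answer: 7:30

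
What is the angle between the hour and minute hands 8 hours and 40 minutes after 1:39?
First find the time 8 hours and 40 minutes after 1:39.
Total minutes: 1 x 60 + 39 + 8 x 60 + 40 = 619.
619 mod 720 = 619 minutes = 10:19.
Now compute the angle at 10:19:
Hour hand: 10 x 30 + 19 x 0.5 = 309.5 degrees
Minute hand: 19 x 6 = 114 degrees
Difference: |309.5 - 114| = 195.5 degrees
Smaller angle: 360 - 195.5 = 164.5 degrees

Final answer: 164.5 degrees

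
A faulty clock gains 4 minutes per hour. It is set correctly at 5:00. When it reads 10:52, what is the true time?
For every 60 true minutes, the faulty clock advances 64 minutes, so 1 faulty-clock minute corresponds to 60/64 true minutes.
From 5:00 to 10:52 on the faulty dial is 352 minutes.
True elapsed: 352 x 60/64 = 330 minutes = 5 hours and 30 minutes.
True time: 5:00 + 5 hours and 30 minutes = 10:30.

Final answer: 10:30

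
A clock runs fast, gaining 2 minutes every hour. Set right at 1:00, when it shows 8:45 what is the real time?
For every 60 true minutes, the faulty clock advances 62 minutes, so 1 faulty-clock minute corresponds to 60/62 true minutes.
From 1:00 to 8:45 on the faulty dial is 465 minutes.
True elapsed: 465 x 60/62 = 450 minutes = 7 hours and 30 minutes.
True time: 1:00 + 7 hours and 30 minutes = 8:30.

Final answer: 8:30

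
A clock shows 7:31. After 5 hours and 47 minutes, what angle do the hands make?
First find the time 5 hours and 47 minutes after 7:31.
Total minutes: 7 x 60 + 31 + 5 x 60 + 47 = 798.
798 mod 720 = 78 minutes = 1:18.
Now compute the angle at 1:18:
Hour hand: 1 x 30 + 18 x 0.5 = 39 degrees
Minute hand: 18 x 6 = 108 degrees
Difference: |39 - 108| = 69 degrees
The angle is 69 degrees

Final answer: 69 degrees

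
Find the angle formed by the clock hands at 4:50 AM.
Hour hand position: 4 x 30 + 50 x 0.5 = 145 degrees
Minute hand position: 50 x 6 = 300 degrees
Difference: |145 - 300| = 155 degrees
The angle between the hands is 155 degrees

Final answer: 155 degrees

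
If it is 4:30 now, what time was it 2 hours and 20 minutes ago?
Starting time: 4:30 = 270 total minutes past 12:00
Subtracting: 2 hours and 20 minutes = 140 minutes
270 - 140 = 130 minutes
= 2 hours and 10 minutes past 12:00 = 2:10

Final answer: 2:10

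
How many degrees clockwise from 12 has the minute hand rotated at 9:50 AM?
The minute hand moves 6 degrees per minute.
At 9:50: 50 x 6 = 300 degrees

Final answer: 300 degrees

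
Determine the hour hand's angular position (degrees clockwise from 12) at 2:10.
The hour hand moves 30 degrees per hour and 0.5 degrees per minute.
At 2:10: (2) x 30 + 10 x 0.5 = 60 + 5 = 65 degrees

Final answer: 65 degrees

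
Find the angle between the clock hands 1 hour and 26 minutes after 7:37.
First find the time 1 hour and 26 minutes after 7:37.
Total minutes: 7 x 60 + 37 + 1 x 60 + 26 = 543.
543 mod 720 = 543 minutes = 9:03.
Now compute the angle at 9:03:
Hour hand: 9 x 30 + 3 x 0.5 = 271.5 degrees
Minute hand: 3 x 6 = 18 degrees
Difference: |271.5 - 18| = 253.5 degrees
Smaller angle: 360 - 253.5 = 106.5 degrees

Final answer: 106.5 degrees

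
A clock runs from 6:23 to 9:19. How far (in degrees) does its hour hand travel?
The hour hand moves 0.5 degrees per minute.
Time elapsed: 9:19 - 6:23 = 176 minutes
Angular displacement: 176 x 0.5 = 88 degrees

Final answer: 88 degrees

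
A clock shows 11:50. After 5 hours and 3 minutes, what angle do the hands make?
First find the time 5 hours and 3 minutes after 11:50.
Total minutes: 11 x 60 + 50 + 5 x 60 + 3 = 1013.
1013 mod 720 = 293 minutes = 4:53.
Now compute the angle at 4:53:
Hour hand: 4 x 30 + 53 x 0.5 = 146.5 degrees
Minute hand: 53 x 6 = 318 degrees
Difference: |146.5 - 318| = 171.5 degrees
The angle is 171.5 degrees

Final answer: 171.5 degrees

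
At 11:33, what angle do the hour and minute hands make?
Hour hand position: 11 x 30 + 33 x 0.5 = 346.5 degrees
Minute hand position: 33 x 6 = 198 degrees
Difference: |346.5 - 198| = 148.5 degrees
The angle between the hands is 148.5 degrees

Final answer: 148.5 degrees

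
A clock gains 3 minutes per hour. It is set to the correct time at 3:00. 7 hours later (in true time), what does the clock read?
For every 60 true minutes, the faulty clock advances 60 + 3 = 63 minutes.
True elapsed: 7 hours = 420 minutes.
Faulty clock advances: 420 x 63/60 = 441 minutes (drift: 21 minutes ahead).
Shown time: 3:00 + 441 minutes = 10:21.

Final answer: 10:21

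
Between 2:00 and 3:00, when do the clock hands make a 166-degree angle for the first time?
At t minutes past 2:00, the hour hand is at 30 x 2 + 0.5t degrees and the minute hand is at 6t degrees.
The smaller angle between them is 166 degrees when |30H - 5.5t| = 166 or |30H - 5.5t| = 194.
With H = 2, solve 30 x 2 - 5.5t = +/- target for each target:
  t = (30 x 2 - 166) / 5.5 = -19.27 (outside (0, 60))
  t = (30 x 2 + 166) / 5.5 = 41.09
  t = (30 x 2 - 194) / 5.5 = -24.36 (outside (0, 60))
  t = (30 x 2 + 194) / 5.5 = 46.18
Valid solutions in (0, 60): {41.09, 46.18} minutes.
The first occurrence is t = 41.09 minutes.
The hands form a 166-degree angle at 41.09 minutes past 2:00.

Final answer: 41.09 minutes past 2:00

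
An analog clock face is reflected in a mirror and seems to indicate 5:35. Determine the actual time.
Reflection across the vertical (12-6) axis maps a hand at angle A degrees to (360 - A) degrees, which sends a reading of T minutes past 12:00 to (720 - T) minutes past 12:00.
Mirror reads 5:35 = 335 minutes past 12:00.
Actual time: (720 - 335) mod 720 = 385 minutes = 6:25.

Final answer: 6:25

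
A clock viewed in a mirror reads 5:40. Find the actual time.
Reflection across the vertical (12-6) axis maps a hand at angle A degrees to (360 - A) degrees, which sends a reading of T minutes past 12:00 to (720 - T) minutes past 12:00.
Mirror reads 5:40 = 340 minutes past 12:00.
Actual time: (720 - 340) mod 720 = 380 minutes = 6:20.

Final answer: 6:20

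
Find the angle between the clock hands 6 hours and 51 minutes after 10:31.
First find the time 6 hours and 51 minutes after 10:31.
Total minutes: 10 x 60 + 31 + 6 x 60 + 51 = 1042.
1042 mod 720 = 322 minutes = 5:22.
Now compute the angle at 5:22:
Hour hand: 5 x 30 + 22 x 0.5 = 161 degrees
Minute hand: 22 x 6 = 132 degrees
Difference: |161 - 132| = 29 degrees
The angle is 29 degrees

Final answer: 29 degrees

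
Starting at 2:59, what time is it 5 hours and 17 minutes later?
Starting time: 2:59
Adding 17 minutes to 59 minutes: 59 + 17 = 76 minutes = 1 hour and 16 minutes
Adding 5 hours: 2 + 5 + 1 (carry) = 8
Final time: 8:16

Final answer: 8:16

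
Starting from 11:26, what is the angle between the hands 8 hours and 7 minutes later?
First find the time 8 hours and 7 minutes after 11:26.
Total minutes: 11 x 60 + 26 + 8 x 60 + 7 = 1173.
1173 mod 720 = 453 minutes = 7:33.
Now compute the angle at 7:33:
Hour hand: 7 x 30 + 33 x 0.5 = 226.5 degrees
Minute hand: 33 x 6 = 198 degrees
Difference: |226.5 - 198| = 28.5 degrees
The angle is 28.5 degrees

Final answer: 28.5 degrees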